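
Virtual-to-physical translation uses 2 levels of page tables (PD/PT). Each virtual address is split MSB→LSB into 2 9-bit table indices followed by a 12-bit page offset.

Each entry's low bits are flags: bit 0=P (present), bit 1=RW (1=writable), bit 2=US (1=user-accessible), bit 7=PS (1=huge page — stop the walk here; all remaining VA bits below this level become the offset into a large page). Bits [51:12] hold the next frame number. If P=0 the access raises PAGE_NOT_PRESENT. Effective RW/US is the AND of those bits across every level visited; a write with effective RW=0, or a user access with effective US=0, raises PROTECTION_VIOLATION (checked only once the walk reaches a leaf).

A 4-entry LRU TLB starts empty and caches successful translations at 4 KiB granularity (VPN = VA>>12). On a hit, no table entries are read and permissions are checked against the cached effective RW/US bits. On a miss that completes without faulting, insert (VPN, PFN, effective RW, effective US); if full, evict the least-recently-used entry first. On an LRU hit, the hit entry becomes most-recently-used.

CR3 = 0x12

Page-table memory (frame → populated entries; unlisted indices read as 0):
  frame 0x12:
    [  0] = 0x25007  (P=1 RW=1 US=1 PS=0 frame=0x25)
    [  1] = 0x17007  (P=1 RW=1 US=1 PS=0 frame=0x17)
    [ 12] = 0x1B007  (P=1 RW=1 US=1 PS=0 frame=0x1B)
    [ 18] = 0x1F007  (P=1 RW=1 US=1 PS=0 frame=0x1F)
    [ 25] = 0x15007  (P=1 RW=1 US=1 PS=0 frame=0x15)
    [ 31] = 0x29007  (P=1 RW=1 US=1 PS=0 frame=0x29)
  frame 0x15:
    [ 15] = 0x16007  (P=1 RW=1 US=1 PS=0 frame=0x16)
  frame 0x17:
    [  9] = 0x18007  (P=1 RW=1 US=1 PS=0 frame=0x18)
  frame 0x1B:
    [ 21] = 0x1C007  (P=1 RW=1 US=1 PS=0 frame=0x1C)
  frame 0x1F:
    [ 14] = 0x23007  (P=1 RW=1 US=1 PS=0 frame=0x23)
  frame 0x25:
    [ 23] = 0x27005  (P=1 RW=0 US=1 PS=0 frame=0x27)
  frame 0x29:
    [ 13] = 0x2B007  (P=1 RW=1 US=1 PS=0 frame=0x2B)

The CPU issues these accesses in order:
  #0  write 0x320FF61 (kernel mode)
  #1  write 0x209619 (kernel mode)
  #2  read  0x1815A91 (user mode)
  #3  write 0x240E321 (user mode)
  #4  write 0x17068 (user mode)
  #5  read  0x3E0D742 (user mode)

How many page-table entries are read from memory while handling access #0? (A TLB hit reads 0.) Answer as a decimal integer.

Per-access translation:
#0 VA=0x320FF61 (w,kernel):
  L0 @0x12[25] → 0x15007  P=1,RW=1,US=1,PS=0
  L1 @0x15[15] → 0x16007  P=1,RW=1,US=1,PS=0
  ✓ 0x16F61  — 2 lookups
#1 VA=0x209619 (w,kernel):
  L0 @0x12[1] → 0x17007  P=1,RW=1,US=1,PS=0
  L1 @0x17[9] → 0x18007  P=1,RW=1,US=1,PS=0
  ✓ 0x18619  — 2 lookups
#2 VA=0x1815A91 (r,user):
  L0 @0x12[12] → 0x1B007  P=1,RW=1,US=1,PS=0
  L1 @0x1B[21] → 0x1C007  P=1,RW=1,US=1,PS=0
  ✓ 0x1CA91  — 2 lookups
#3 VA=0x240E321 (w,user):
  L0 @0x12[18] → 0x1F007  P=1,RW=1,US=1,PS=0
  L1 @0x1F[14] → 0x23007  P=1,RW=1,US=1,PS=0
  ✓ 0x23321  — 2 lookups
#4 VA=0x17068 (w,user):
  L0 @0x12[0] → 0x25007  P=1,RW=1,US=1,PS=0
  L1 @0x25[23] → 0x27005  P=1,RW=0,US=1,PS=0
  ✗ PROTECTION_VIOLATION  [2 reads]
#5 VA=0x3E0D742 (r,user):
  L0 @0x12[31] → 0x29007  P=1,RW=1,US=1,PS=0
  L1 @0x29[13] → 0x2B007  P=1,RW=1,US=1,PS=0
  ✓ 0x2B742  — 2 lookups

Entries read for #0: 2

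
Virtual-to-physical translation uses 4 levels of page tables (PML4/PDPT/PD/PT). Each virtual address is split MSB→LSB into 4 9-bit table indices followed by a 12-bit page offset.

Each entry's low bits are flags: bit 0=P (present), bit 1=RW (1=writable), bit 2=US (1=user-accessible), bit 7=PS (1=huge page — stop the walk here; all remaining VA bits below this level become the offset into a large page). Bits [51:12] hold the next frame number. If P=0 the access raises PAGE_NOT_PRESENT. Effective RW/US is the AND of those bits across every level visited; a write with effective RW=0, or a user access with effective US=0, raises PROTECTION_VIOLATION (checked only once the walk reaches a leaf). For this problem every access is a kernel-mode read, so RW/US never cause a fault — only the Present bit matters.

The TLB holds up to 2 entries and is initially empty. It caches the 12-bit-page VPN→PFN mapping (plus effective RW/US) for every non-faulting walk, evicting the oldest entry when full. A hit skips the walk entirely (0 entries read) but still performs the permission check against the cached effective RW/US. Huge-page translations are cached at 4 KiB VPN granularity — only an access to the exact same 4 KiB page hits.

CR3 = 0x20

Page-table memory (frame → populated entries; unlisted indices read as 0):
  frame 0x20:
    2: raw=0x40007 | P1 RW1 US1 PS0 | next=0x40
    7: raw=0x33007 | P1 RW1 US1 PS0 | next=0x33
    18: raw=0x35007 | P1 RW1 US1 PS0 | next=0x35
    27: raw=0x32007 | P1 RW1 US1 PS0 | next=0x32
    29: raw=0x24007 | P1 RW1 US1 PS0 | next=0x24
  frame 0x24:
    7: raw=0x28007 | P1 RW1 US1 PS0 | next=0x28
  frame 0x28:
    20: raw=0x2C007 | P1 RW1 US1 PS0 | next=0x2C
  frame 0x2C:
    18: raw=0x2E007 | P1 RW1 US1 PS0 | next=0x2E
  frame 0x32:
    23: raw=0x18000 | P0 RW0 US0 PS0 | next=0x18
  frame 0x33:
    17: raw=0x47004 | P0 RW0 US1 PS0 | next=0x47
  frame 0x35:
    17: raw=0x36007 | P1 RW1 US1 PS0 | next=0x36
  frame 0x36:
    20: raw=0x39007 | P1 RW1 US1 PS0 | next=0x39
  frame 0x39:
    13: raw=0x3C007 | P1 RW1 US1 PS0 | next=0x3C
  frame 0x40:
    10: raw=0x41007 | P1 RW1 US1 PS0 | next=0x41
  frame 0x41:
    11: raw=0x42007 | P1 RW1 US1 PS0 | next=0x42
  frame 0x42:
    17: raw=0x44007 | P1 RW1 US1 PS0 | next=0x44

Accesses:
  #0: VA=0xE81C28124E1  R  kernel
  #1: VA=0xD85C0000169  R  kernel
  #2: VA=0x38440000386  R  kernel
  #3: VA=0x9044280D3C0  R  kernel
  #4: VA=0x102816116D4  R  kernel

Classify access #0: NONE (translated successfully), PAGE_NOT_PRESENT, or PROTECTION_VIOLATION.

Trace:
#0 VA=0xE81C28124E1 (r,kernel):
  L0 @0x20[29] → 0x24007  P=1,RW=1,US=1,PS=0
  L1 @0x24[7] → 0x28007  P=1,RW=1,US=1,PS=0
  L2 @0x28[20] → 0x2C007  P=1,RW=1,US=1,PS=0
  L3 @0x2C[18] → 0x2E007  P=1,RW=1,US=1,PS=0
  ⇒ phys 0x2E4E1  [4 reads]
#1 VA=0xD85C0000169 (r,kernel):
  L0 @0x20[27] → 0x32007  P=1,RW=1,US=1,PS=0
  L1 @0x32[23] → 0x18000  P=0,RW=0,US=0,PS=0
  → PAGE_NOT_PRESENT  (2 entries read)
#2 VA=0x38440000386 (r,kernel):
  L0 @0x20[7] → 0x33007  P=1,RW=1,US=1,PS=0
  L1 @0x33[17] → 0x47004  P=0,RW=0,US=1,PS=0
  → PAGE_NOT_PRESENT  (2 entries read)
#3 VA=0x9044280D3C0 (r,kernel):
  L0 @0x20[18] → 0x35007  P=1,RW=1,US=1,PS=0
  L1 @0x35[17] → 0x36007  P=1,RW=1,US=1,PS=0
  L2 @0x36[20] → 0x39007  P=1,RW=1,US=1,PS=0
  L3 @0x39[13] → 0x3C007  P=1,RW=1,US=1,PS=0
  ⇒ phys 0x3C3C0  [4 reads]
#4 VA=0x102816116D4 (r,kernel):
  L0 @0x20[2] → 0x40007  P=1,RW=1,US=1,PS=0
  L1 @0x40[10] → 0x41007  P=1,RW=1,US=1,PS=0
  L2 @0x41[11] → 0x42007  P=1,RW=1,US=1,PS=0
  L3 @0x42[17] → 0x44007  P=1,RW=1,US=1,PS=0
  ⇒ phys 0x446D4  [4 reads]

Access #0 fault: NONE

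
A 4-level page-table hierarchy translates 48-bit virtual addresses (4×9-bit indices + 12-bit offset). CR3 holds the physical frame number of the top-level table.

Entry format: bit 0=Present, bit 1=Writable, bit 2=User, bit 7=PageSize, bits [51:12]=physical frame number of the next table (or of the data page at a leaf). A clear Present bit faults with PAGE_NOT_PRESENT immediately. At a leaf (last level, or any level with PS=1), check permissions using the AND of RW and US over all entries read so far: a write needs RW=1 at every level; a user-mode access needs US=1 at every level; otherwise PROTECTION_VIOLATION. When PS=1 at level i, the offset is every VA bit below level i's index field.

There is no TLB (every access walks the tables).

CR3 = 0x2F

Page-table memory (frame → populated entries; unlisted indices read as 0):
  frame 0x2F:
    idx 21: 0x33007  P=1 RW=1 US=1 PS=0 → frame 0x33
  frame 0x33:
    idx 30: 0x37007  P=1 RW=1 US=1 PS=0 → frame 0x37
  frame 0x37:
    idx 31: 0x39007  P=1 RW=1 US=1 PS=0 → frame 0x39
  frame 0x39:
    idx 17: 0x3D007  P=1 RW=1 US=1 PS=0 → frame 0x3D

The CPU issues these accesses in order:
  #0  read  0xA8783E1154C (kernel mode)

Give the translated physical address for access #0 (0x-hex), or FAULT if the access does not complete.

Walk each access:
#0 VA=0xA8783E1154C (r,kernel):
  [0] read 0x2F idx=21: raw=0x33007 flags P=1 W=1 U=1 S=0
  [1] read 0x33 idx=30: raw=0x37007 flags P=1 W=1 U=1 S=0
  [2] read 0x37 idx=31: raw=0x39007 flags P=1 W=1 U=1 S=0
  [3] read 0x39 idx=17: raw=0x3D007 flags P=1 W=1 U=1 S=0
  ✓ 0x3D54C  — 4 lookups

Access #0 PA: 0x3D54C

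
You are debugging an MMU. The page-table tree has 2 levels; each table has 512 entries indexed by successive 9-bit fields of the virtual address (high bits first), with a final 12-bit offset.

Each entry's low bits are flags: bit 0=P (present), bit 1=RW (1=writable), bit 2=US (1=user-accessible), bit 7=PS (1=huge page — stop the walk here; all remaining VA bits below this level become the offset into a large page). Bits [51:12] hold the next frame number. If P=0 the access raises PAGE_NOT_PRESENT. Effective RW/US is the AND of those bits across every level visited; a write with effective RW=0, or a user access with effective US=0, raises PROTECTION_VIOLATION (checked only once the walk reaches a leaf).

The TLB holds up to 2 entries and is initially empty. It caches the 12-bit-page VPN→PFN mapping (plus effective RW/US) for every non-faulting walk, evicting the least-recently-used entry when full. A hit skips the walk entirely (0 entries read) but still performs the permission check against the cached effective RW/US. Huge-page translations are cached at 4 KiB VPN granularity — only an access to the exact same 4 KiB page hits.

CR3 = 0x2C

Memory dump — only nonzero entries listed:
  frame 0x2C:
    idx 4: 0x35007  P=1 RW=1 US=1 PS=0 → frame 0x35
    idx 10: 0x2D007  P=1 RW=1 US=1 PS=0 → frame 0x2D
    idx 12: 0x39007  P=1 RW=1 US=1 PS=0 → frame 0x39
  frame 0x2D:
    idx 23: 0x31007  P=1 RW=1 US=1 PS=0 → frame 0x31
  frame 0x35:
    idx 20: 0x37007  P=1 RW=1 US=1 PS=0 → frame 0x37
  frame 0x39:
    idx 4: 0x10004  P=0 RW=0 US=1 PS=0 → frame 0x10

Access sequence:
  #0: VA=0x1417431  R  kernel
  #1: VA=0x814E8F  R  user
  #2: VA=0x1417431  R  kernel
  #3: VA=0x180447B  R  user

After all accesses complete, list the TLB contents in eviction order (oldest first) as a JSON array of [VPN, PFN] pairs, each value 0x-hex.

Walk each access:
#0 VA=0x1417431 (r,kernel):
  L0: frame=0x2C idx=10 entry=0x2D007 [P=1 RW=1 US=1 PS=0]
  L1: frame=0x2D idx=23 entry=0x31007 [P=1 RW=1 US=1 PS=0]
  ⇒ phys 0x31431  [2 reads]
#1 VA=0x814E8F (r,user):
  L0: frame=0x2C idx=4 entry=0x35007 [P=1 RW=1 US=1 PS=0]
  L1: frame=0x35 idx=20 entry=0x37007 [P=1 RW=1 US=1 PS=0]
  ⇒ phys 0x37E8F  [2 reads]
#2 VA=0x1417431 (r,kernel):
  TLB hit vpn=0x1417 → PA=0x31431
#3 VA=0x180447B (r,user):
  L0: frame=0x2C idx=12 entry=0x39007 [P=1 RW=1 US=1 PS=0]
  L1: frame=0x39 idx=4 entry=0x10004 [P=0 RW=0 US=1 PS=0]
  → PAGE_NOT_PRESENT  (2 entries read)

TLB: [["0x814", "0x37"], ["0x1417", "0x31"]]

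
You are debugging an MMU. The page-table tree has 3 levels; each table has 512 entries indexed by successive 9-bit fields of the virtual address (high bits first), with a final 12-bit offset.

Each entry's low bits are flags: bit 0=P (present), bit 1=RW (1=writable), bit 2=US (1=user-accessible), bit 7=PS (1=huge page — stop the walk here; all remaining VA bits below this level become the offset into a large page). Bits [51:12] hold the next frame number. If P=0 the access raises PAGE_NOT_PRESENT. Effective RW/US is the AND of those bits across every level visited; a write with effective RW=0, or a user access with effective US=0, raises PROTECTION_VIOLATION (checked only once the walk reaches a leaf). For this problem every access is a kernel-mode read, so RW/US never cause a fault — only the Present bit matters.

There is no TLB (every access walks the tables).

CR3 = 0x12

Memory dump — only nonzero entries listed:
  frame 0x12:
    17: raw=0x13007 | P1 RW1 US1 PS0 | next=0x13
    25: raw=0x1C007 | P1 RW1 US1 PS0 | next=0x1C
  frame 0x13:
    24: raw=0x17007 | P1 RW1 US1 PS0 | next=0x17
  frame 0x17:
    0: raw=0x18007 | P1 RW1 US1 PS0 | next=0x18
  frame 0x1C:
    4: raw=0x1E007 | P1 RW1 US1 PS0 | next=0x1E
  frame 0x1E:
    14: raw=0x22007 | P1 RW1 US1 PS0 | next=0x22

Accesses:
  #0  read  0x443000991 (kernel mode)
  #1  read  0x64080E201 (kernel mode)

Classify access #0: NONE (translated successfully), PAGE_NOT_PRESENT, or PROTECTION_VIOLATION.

Per-access translation:
#0 VA=0x443000991 (r,kernel):
  lvl0: tbl 0x12, slot 17 ⇒ 0x13007 (P1/RW1/US1/PS0)
  lvl1: tbl 0x13, slot 24 ⇒ 0x17007 (P1/RW1/US1/PS0)
  lvl2: tbl 0x17, slot 0 ⇒ 0x18007 (P1/RW1/US1/PS0)
  ⇒ phys 0x18991  [3 reads]
#1 VA=0x64080E201 (r,kernel):
  lvl0: tbl 0x12, slot 25 ⇒ 0x1C007 (P1/RW1/US1/PS0)
  lvl1: tbl 0x1C, slot 4 ⇒ 0x1E007 (P1/RW1/US1/PS0)
  lvl2: tbl 0x1E, slot 14 ⇒ 0x22007 (P1/RW1/US1/PS0)
  ⇒ phys 0x22201  [3 reads]

Access #0 fault: NONE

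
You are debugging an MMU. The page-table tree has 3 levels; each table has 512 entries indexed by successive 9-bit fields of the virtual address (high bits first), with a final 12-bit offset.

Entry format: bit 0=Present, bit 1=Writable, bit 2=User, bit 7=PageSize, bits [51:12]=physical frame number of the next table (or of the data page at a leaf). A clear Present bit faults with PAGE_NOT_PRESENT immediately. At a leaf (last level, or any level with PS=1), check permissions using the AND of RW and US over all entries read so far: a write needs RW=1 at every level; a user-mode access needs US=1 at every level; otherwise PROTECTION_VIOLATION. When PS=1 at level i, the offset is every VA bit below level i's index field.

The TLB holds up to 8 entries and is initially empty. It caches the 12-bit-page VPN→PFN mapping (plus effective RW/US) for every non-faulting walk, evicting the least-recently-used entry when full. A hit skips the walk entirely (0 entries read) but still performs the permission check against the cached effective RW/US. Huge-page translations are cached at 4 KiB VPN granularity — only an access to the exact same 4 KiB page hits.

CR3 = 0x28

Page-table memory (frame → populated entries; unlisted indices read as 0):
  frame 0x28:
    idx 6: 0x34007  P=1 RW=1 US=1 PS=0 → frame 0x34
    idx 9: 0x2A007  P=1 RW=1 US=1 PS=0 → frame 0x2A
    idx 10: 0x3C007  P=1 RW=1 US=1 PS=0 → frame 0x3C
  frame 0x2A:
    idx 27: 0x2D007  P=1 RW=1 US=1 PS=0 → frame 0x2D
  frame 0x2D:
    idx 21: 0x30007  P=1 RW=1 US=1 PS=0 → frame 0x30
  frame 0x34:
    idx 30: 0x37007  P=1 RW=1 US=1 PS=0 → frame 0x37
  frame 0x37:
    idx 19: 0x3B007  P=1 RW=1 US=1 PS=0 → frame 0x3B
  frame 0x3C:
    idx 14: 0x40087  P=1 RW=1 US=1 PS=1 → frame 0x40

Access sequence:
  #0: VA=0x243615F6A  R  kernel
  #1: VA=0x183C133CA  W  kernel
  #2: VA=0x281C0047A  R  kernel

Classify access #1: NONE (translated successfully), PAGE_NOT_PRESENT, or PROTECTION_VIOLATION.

Per-access translation:
#0 VA=0x243615F6A (r,kernel):
  lvl0: tbl 0x28, slot 9 ⇒ 0x2A007 (P1/RW1/US1/PS0)
  lvl1: tbl 0x2A, slot 27 ⇒ 0x2D007 (P1/RW1/US1/PS0)
  lvl2: tbl 0x2D, slot 21 ⇒ 0x30007 (P1/RW1/US1/PS0)
  → PA=0x30F6A  (3 entries read)
#1 VA=0x183C133CA (w,kernel):
  lvl0: tbl 0x28, slot 6 ⇒ 0x34007 (P1/RW1/US1/PS0)
  lvl1: tbl 0x34, slot 30 ⇒ 0x37007 (P1/RW1/US1/PS0)
  lvl2: tbl 0x37, slot 19 ⇒ 0x3B007 (P1/RW1/US1/PS0)
  → PA=0x3B3CA  (3 entries read)
#2 VA=0x281C0047A (r,kernel):
  lvl0: tbl 0x28, slot 10 ⇒ 0x3C007 (P1/RW1/US1/PS0)
  lvl1: tbl 0x3C, slot 14 ⇒ 0x40087 (P1/RW1/US1/PS1)
  → PA=0x4047A (huge @L1)  (2 entries read)

Access #1 fault: NONE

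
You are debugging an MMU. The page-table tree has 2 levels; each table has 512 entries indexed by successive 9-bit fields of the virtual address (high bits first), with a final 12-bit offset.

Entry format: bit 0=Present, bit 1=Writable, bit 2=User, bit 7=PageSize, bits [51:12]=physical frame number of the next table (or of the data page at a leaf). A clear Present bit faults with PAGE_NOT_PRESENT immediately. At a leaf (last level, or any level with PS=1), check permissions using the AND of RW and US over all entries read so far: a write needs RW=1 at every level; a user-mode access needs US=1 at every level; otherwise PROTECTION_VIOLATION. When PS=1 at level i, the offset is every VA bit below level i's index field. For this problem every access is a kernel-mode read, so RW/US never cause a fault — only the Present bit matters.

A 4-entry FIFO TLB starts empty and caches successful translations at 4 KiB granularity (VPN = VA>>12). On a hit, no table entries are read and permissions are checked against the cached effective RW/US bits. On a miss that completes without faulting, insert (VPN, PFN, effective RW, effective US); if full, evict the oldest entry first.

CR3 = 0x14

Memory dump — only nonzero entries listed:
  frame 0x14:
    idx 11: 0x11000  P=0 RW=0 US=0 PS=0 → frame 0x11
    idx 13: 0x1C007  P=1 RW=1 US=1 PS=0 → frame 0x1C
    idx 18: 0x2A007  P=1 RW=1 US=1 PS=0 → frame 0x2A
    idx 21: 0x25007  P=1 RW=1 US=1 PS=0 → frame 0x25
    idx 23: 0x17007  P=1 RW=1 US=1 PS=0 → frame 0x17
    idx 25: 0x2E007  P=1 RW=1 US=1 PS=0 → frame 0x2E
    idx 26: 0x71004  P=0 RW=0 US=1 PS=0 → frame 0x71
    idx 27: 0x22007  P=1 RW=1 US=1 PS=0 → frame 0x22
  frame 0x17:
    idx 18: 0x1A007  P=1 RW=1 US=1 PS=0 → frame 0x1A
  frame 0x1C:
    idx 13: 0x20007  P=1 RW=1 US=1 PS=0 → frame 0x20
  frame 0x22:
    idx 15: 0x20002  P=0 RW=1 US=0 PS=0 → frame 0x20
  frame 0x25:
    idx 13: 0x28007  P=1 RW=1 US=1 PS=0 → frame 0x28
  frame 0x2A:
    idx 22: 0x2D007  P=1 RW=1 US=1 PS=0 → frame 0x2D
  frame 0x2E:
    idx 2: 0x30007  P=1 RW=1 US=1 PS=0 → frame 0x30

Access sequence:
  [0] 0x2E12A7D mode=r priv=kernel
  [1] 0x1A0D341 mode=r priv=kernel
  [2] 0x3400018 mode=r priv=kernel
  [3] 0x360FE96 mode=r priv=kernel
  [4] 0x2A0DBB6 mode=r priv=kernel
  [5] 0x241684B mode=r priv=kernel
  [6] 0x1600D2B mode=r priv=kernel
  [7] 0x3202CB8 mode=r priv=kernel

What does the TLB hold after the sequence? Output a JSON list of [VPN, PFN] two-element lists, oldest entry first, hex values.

Trace:
#0 VA=0x2E12A7D (r,kernel):
  [0] read 0x14 idx=23: raw=0x17007 flags P=1 W=1 U=1 S=0
  [1] read 0x17 idx=18: raw=0x1A007 flags P=1 W=1 U=1 S=0
  → PA=0x1AA7D  (2 entries read)
#1 VA=0x1A0D341 (r,kernel):
  [0] read 0x14 idx=13: raw=0x1C007 flags P=1 W=1 U=1 S=0
  [1] read 0x1C idx=13: raw=0x20007 flags P=1 W=1 U=1 S=0
  → PA=0x20341  (2 entries read)
#2 VA=0x3400018 (r,kernel):
  [0] read 0x14 idx=26: raw=0x71004 flags P=0 W=0 U=1 S=0
  → PAGE_NOT_PRESENT  (1 entries read)
#3 VA=0x360FE96 (r,kernel):
  [0] read 0x14 idx=27: raw=0x22007 flags P=1 W=1 U=1 S=0
  [1] read 0x22 idx=15: raw=0x20002 flags P=0 W=1 U=0 S=0
  → PAGE_NOT_PRESENT  (2 entries read)
#4 VA=0x2A0DBB6 (r,kernel):
  [0] read 0x14 idx=21: raw=0x25007 flags P=1 W=1 U=1 S=0
  [1] read 0x25 idx=13: raw=0x28007 flags P=1 W=1 U=1 S=0
  → PA=0x28BB6  (2 entries read)
#5 VA=0x241684B (r,kernel):
  [0] read 0x14 idx=18: raw=0x2A007 flags P=1 W=1 U=1 S=0
  [1] read 0x2A idx=22: raw=0x2D007 flags P=1 W=1 U=1 S=0
  → PA=0x2D84B  (2 entries read)
#6 VA=0x1600D2B (r,kernel):
  [0] read 0x14 idx=11: raw=0x11000 flags P=0 W=0 U=0 S=0
  → PAGE_NOT_PRESENT  (1 entries read)
#7 VA=0x3202CB8 (r,kernel):
  [0] read 0x14 idx=25: raw=0x2E007 flags P=1 W=1 U=1 S=0
  [1] read 0x2E idx=2: raw=0x30007 flags P=1 W=1 U=1 S=0
  → PA=0x30CB8  (2 entries read)

TLB: [["0x1A0D", "0x20"], ["0x2A0D", "0x28"], ["0x2416", "0x2D"], ["0x3202", "0x30"]]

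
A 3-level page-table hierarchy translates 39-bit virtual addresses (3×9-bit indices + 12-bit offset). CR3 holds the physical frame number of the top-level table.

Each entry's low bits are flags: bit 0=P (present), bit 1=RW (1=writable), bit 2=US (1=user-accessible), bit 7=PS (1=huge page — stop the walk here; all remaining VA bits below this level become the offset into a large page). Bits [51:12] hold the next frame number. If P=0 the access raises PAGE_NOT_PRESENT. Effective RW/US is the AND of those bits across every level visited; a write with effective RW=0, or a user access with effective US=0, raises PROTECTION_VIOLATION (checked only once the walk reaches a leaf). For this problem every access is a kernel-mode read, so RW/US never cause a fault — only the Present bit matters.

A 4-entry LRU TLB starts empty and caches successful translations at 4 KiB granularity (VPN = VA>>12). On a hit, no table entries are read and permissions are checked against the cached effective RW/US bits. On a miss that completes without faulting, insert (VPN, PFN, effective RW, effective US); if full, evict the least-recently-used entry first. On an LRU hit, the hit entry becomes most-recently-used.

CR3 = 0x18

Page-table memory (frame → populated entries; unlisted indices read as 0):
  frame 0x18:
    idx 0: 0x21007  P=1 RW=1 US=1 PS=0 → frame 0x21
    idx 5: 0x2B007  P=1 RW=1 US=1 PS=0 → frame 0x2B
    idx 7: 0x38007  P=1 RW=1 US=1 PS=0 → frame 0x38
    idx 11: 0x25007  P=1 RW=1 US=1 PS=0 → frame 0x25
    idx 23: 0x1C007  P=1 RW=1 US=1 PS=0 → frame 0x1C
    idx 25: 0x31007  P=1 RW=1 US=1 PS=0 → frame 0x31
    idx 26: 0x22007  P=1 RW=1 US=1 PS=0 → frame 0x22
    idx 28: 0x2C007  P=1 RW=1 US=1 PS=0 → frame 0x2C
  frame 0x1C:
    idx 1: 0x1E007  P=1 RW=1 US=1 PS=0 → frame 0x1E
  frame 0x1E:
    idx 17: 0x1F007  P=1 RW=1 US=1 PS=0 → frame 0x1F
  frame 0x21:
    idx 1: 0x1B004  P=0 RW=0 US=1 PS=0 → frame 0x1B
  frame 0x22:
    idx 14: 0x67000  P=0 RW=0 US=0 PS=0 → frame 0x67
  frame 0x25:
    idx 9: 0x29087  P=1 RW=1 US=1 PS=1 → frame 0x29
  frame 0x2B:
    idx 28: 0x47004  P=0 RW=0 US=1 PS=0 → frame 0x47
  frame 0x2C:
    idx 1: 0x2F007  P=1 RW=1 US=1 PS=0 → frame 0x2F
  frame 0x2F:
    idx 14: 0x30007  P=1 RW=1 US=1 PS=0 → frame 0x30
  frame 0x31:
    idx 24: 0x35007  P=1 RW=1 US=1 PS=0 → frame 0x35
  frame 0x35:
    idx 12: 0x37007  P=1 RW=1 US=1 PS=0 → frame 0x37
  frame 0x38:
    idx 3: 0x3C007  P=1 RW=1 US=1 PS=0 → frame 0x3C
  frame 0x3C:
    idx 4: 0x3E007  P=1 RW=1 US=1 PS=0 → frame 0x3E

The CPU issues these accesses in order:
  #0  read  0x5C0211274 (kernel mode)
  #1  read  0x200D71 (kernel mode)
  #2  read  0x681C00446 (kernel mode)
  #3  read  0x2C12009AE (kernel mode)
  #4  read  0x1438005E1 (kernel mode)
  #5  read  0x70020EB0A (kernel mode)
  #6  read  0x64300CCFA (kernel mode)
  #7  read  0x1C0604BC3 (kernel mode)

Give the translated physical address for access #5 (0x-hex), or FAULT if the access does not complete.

Walk each access:
#0 VA=0x5C0211274 (r,kernel):
  L0: frame=0x18 idx=23 entry=0x1C007 [P=1 RW=1 US=1 PS=0]
  L1: frame=0x1C idx=1 entry=0x1E007 [P=1 RW=1 US=1 PS=0]
  L2: frame=0x1E idx=17 entry=0x1F007 [P=1 RW=1 US=1 PS=0]
  ✓ 0x1F274  — 3 lookups
#1 VA=0x200D71 (r,kernel):
  L0: frame=0x18 idx=0 entry=0x21007 [P=1 RW=1 US=1 PS=0]
  L1: frame=0x21 idx=1 entry=0x1B004 [P=0 RW=0 US=1 PS=0]
  ✗ PAGE_NOT_PRESENT  [2 reads]
#2 VA=0x681C00446 (r,kernel):
  L0: frame=0x18 idx=26 entry=0x22007 [P=1 RW=1 US=1 PS=0]
  L1: frame=0x22 idx=14 entry=0x67000 [P=0 RW=0 US=0 PS=0]
  ✗ PAGE_NOT_PRESENT  [2 reads]
#3 VA=0x2C12009AE (r,kernel):
  L0: frame=0x18 idx=11 entry=0x25007 [P=1 RW=1 US=1 PS=0]
  L1: frame=0x25 idx=9 entry=0x29087 [P=1 RW=1 US=1 PS=1]
  ✓ 0x299AE (huge @L1)  — 2 lookups
#4 VA=0x1438005E1 (r,kernel):
  L0: frame=0x18 idx=5 entry=0x2B007 [P=1 RW=1 US=1 PS=0]
  L1: frame=0x2B idx=28 entry=0x47004 [P=0 RW=0 US=1 PS=0]
  ✗ PAGE_NOT_PRESENT  [2 reads]
#5 VA=0x70020EB0A (r,kernel):
  L0: frame=0x18 idx=28 entry=0x2C007 [P=1 RW=1 US=1 PS=0]
  L1: frame=0x2C idx=1 entry=0x2F007 [P=1 RW=1 US=1 PS=0]
  L2: frame=0x2F idx=14 entry=0x30007 [P=1 RW=1 US=1 PS=0]
  ✓ 0x30B0A  — 3 lookups
#6 VA=0x64300CCFA (r,kernel):
  L0: frame=0x18 idx=25 entry=0x31007 [P=1 RW=1 US=1 PS=0]
  L1: frame=0x31 idx=24 entry=0x35007 [P=1 RW=1 US=1 PS=0]
  L2: frame=0x35 idx=12 entry=0x37007 [P=1 RW=1 US=1 PS=0]
  ✓ 0x37CFA  — 3 lookups
#7 VA=0x1C0604BC3 (r,kernel):
  L0: frame=0x18 idx=7 entry=0x38007 [P=1 RW=1 US=1 PS=0]
  L1: frame=0x38 idx=3 entry=0x3C007 [P=1 RW=1 US=1 PS=0]
  L2: frame=0x3C idx=4 entry=0x3E007 [P=1 RW=1 US=1 PS=0]
  ✓ 0x3EBC3  — 3 lookups

Access #5 PA: 0x30B0A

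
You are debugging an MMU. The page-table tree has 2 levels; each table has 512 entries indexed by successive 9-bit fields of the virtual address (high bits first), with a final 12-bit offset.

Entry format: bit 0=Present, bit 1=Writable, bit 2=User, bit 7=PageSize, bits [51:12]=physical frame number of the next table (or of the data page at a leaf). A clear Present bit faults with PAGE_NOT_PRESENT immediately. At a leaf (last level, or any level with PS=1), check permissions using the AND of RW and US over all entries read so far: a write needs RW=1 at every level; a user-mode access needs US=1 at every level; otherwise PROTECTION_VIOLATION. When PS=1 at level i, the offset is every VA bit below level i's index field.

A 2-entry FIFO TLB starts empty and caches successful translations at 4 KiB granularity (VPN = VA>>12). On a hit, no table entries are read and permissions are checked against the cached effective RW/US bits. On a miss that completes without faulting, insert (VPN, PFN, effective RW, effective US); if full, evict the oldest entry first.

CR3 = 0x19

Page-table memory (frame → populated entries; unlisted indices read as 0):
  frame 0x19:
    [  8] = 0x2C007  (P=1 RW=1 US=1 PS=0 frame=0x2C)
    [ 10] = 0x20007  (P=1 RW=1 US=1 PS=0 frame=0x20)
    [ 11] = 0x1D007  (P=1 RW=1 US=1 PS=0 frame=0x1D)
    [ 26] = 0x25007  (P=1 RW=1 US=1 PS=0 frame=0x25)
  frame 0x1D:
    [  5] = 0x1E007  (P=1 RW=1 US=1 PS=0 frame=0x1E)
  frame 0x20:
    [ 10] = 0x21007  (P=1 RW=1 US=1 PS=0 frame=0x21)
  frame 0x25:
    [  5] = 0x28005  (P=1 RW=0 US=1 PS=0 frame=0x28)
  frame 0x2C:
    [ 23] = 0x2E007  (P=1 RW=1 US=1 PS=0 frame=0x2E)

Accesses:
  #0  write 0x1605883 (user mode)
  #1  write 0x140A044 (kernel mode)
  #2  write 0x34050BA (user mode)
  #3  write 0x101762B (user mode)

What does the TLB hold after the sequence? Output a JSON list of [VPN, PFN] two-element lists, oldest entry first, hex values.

Trace:
#0 VA=0x1605883 (w,user):
  [0] read 0x19 idx=11: raw=0x1D007 flags P=1 W=1 U=1 S=0
  [1] read 0x1D idx=5: raw=0x1E007 flags P=1 W=1 U=1 S=0
  ⇒ phys 0x1E883  [2 reads]
#1 VA=0x140A044 (w,kernel):
  [0] read 0x19 idx=10: raw=0x20007 flags P=1 W=1 U=1 S=0
  [1] read 0x20 idx=10: raw=0x21007 flags P=1 W=1 U=1 S=0
  ⇒ phys 0x21044  [2 reads]
#2 VA=0x34050BA (w,user):
  [0] read 0x19 idx=26: raw=0x25007 flags P=1 W=1 U=1 S=0
  [1] read 0x25 idx=5: raw=0x28005 flags P=1 W=0 U=1 S=0
  ⇒ fault: PROTECTION_VIOLATION  — 2 lookups
#3 VA=0x101762B (w,user):
  [0] read 0x19 idx=8: raw=0x2C007 flags P=1 W=1 U=1 S=0
  [1] read 0x2C idx=23: raw=0x2E007 flags P=1 W=1 U=1 S=0
  ⇒ phys 0x2E62B  [2 reads]

TLB: [["0x140A", "0x21"], ["0x1017", "0x2E"]]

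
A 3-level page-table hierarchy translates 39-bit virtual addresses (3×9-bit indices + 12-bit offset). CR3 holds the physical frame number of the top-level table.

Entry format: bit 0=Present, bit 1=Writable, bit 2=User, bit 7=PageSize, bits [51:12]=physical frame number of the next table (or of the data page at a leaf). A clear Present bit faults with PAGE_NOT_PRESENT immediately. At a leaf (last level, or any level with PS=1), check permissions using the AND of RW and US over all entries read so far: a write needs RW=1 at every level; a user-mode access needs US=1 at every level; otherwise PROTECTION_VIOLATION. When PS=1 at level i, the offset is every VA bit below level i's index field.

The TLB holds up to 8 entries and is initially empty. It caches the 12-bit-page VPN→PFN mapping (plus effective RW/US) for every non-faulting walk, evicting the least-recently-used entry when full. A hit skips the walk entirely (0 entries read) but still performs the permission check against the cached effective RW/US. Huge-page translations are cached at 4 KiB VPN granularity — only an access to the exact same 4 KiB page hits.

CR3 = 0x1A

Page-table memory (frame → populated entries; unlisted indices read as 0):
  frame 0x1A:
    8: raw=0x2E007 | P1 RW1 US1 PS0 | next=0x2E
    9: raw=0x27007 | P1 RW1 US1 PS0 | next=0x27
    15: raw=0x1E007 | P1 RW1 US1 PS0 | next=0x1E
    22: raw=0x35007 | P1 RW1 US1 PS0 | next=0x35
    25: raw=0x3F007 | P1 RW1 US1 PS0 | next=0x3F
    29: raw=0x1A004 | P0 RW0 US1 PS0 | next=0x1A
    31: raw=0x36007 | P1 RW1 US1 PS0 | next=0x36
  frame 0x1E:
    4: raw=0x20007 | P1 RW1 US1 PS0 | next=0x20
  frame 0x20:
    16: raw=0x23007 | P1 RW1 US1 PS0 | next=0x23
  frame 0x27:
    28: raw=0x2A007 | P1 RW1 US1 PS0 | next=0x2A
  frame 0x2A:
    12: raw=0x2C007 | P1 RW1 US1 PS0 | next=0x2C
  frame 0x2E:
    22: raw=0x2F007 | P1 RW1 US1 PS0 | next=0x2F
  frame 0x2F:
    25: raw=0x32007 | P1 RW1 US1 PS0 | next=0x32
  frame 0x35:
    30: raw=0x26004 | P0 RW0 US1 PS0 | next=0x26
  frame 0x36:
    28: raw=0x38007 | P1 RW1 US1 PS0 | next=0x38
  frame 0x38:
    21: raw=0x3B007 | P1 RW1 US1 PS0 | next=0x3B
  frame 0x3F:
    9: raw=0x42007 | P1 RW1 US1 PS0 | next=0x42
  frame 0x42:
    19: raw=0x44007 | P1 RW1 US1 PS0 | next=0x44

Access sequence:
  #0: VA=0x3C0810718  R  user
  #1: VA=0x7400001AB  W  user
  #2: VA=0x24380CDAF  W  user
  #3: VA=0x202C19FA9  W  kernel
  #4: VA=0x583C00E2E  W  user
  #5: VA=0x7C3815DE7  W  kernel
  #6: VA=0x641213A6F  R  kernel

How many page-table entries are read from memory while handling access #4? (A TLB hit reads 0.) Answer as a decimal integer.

Walk each access:
#0 VA=0x3C0810718 (r,user):
  lvl0: tbl 0x1A, slot 15 ⇒ 0x1E007 (P1/RW1/US1/PS0)
  lvl1: tbl 0x1E, slot 4 ⇒ 0x20007 (P1/RW1/US1/PS0)
  lvl2: tbl 0x20, slot 16 ⇒ 0x23007 (P1/RW1/US1/PS0)
  → PA=0x23718  (3 entries read)
#1 VA=0x7400001AB (w,user):
  lvl0: tbl 0x1A, slot 29 ⇒ 0x1A004 (P0/RW0/US1/PS0)
  ✗ PAGE_NOT_PRESENT  [1 reads]
#2 VA=0x24380CDAF (w,user):
  lvl0: tbl 0x1A, slot 9 ⇒ 0x27007 (P1/RW1/US1/PS0)
  lvl1: tbl 0x27, slot 28 ⇒ 0x2A007 (P1/RW1/US1/PS0)
  lvl2: tbl 0x2A, slot 12 ⇒ 0x2C007 (P1/RW1/US1/PS0)
  → PA=0x2CDAF  (3 entries read)
#3 VA=0x202C19FA9 (w,kernel):
  lvl0: tbl 0x1A, slot 8 ⇒ 0x2E007 (P1/RW1/US1/PS0)
  lvl1: tbl 0x2E, slot 22 ⇒ 0x2F007 (P1/RW1/US1/PS0)
  lvl2: tbl 0x2F, slot 25 ⇒ 0x32007 (P1/RW1/US1/PS0)
  → PA=0x32FA9  (3 entries read)
#4 VA=0x583C00E2E (w,user):
  lvl0: tbl 0x1A, slot 22 ⇒ 0x35007 (P1/RW1/US1/PS0)
  lvl1: tbl 0x35, slot 30 ⇒ 0x26004 (P0/RW0/US1/PS0)
  ✗ PAGE_NOT_PRESENT  [2 reads]
#5 VA=0x7C3815DE7 (w,kernel):
  lvl0: tbl 0x1A, slot 31 ⇒ 0x36007 (P1/RW1/US1/PS0)
  lvl1: tbl 0x36, slot 28 ⇒ 0x38007 (P1/RW1/US1/PS0)
  lvl2: tbl 0x38, slot 21 ⇒ 0x3B007 (P1/RW1/US1/PS0)
  → PA=0x3BDE7  (3 entries read)
#6 VA=0x641213A6F (r,kernel):
  lvl0: tbl 0x1A, slot 25 ⇒ 0x3F007 (P1/RW1/US1/PS0)
  lvl1: tbl 0x3F, slot 9 ⇒ 0x42007 (P1/RW1/US1/PS0)
  lvl2: tbl 0x42, slot 19 ⇒ 0x44007 (P1/RW1/US1/PS0)
  → PA=0x44A6F  (3 entries read)

Entries read for #4: 2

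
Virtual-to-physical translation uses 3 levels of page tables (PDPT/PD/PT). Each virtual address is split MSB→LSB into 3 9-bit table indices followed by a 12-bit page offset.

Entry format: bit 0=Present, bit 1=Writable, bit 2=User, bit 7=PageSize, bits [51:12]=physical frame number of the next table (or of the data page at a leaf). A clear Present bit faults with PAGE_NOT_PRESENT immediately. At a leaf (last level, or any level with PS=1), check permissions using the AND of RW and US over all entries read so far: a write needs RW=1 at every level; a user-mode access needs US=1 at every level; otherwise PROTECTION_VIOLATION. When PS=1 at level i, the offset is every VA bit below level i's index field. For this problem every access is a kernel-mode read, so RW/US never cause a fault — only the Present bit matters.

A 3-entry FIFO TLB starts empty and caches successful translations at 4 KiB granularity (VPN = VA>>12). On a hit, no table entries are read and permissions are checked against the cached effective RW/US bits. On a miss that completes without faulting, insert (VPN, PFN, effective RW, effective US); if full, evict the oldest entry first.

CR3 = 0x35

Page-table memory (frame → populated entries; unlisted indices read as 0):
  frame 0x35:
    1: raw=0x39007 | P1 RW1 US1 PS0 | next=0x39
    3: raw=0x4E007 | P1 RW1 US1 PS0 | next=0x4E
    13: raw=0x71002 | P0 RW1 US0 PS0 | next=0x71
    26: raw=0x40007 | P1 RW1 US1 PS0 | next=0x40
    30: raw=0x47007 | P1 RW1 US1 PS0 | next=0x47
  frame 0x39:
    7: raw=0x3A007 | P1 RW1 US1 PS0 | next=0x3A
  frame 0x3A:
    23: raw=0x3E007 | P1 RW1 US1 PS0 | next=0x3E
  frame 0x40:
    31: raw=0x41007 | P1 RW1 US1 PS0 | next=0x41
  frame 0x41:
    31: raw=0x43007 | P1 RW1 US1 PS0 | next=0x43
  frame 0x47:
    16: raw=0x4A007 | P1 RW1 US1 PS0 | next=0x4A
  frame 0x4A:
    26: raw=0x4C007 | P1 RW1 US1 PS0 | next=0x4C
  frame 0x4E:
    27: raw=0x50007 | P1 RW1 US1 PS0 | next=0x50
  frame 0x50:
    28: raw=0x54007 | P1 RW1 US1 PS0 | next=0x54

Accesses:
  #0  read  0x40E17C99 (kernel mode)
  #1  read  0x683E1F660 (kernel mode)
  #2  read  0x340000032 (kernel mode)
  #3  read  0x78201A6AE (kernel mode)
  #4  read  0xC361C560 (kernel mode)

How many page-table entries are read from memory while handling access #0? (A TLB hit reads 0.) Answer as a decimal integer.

Per-access translation:
#0 VA=0x40E17C99 (r,kernel):
  lvl0: tbl 0x35, slot 1 ⇒ 0x39007 (P1/RW1/US1/PS0)
  lvl1: tbl 0x39, slot 7 ⇒ 0x3A007 (P1/RW1/US1/PS0)
  lvl2: tbl 0x3A, slot 23 ⇒ 0x3E007 (P1/RW1/US1/PS0)
  → PA=0x3EC99  (3 entries read)
#1 VA=0x683E1F660 (r,kernel):
  lvl0: tbl 0x35, slot 26 ⇒ 0x40007 (P1/RW1/US1/PS0)
  lvl1: tbl 0x40, slot 31 ⇒ 0x41007 (P1/RW1/US1/PS0)
  lvl2: tbl 0x41, slot 31 ⇒ 0x43007 (P1/RW1/US1/PS0)
  → PA=0x43660  (3 entries read)
#2 VA=0x340000032 (r,kernel):
  lvl0: tbl 0x35, slot 13 ⇒ 0x71002 (P0/RW1/US0/PS0)
  → PAGE_NOT_PRESENT  (1 entries read)
#3 VA=0x78201A6AE (r,kernel):
  lvl0: tbl 0x35, slot 30 ⇒ 0x47007 (P1/RW1/US1/PS0)
  lvl1: tbl 0x47, slot 16 ⇒ 0x4A007 (P1/RW1/US1/PS0)
  lvl2: tbl 0x4A, slot 26 ⇒ 0x4C007 (P1/RW1/US1/PS0)
  → PA=0x4C6AE  (3 entries read)
#4 VA=0xC361C560 (r,kernel):
  lvl0: tbl 0x35, slot 3 ⇒ 0x4E007 (P1/RW1/US1/PS0)
  lvl1: tbl 0x4E, slot 27 ⇒ 0x50007 (P1/RW1/US1/PS0)
  lvl2: tbl 0x50, slot 28 ⇒ 0x54007 (P1/RW1/US1/PS0)
  → PA=0x54560  (3 entries read)

Entries read for #0: 3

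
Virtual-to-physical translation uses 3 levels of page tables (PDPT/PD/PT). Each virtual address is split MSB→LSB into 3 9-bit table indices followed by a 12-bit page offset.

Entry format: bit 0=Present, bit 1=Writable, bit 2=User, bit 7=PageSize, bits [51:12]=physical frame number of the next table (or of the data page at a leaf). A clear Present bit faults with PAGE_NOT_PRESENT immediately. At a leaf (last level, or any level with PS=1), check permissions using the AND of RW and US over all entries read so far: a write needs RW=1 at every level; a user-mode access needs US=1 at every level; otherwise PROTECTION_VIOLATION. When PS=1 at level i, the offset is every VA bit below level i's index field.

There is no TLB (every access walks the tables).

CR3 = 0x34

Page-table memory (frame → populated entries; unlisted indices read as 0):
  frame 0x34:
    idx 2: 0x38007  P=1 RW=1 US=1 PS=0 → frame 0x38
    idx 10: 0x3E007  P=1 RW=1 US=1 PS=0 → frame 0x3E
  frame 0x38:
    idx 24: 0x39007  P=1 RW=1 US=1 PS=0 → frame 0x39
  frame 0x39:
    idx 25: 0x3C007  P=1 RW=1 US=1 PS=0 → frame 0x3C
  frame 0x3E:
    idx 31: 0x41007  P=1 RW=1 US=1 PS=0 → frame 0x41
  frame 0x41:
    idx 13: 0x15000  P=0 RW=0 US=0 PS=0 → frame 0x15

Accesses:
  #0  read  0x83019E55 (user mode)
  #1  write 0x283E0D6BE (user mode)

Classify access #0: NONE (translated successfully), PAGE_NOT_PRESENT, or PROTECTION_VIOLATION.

Per-access translation:
#0 VA=0x83019E55 (r,user):
  [0] read 0x34 idx=2: raw=0x38007 flags P=1 W=1 U=1 S=0
  [1] read 0x38 idx=24: raw=0x39007 flags P=1 W=1 U=1 S=0
  [2] read 0x39 idx=25: raw=0x3C007 flags P=1 W=1 U=1 S=0
  ✓ 0x3CE55  — 3 lookups
#1 VA=0x283E0D6BE (w,user):
  [0] read 0x34 idx=10: raw=0x3E007 flags P=1 W=1 U=1 S=0
  [1] read 0x3E idx=31: raw=0x41007 flags P=1 W=1 U=1 S=0
  [2] read 0x41 idx=13: raw=0x15000 flags P=0 W=0 U=0 S=0
  → PAGE_NOT_PRESENT  (3 entries read)

Access #0 fault: NONE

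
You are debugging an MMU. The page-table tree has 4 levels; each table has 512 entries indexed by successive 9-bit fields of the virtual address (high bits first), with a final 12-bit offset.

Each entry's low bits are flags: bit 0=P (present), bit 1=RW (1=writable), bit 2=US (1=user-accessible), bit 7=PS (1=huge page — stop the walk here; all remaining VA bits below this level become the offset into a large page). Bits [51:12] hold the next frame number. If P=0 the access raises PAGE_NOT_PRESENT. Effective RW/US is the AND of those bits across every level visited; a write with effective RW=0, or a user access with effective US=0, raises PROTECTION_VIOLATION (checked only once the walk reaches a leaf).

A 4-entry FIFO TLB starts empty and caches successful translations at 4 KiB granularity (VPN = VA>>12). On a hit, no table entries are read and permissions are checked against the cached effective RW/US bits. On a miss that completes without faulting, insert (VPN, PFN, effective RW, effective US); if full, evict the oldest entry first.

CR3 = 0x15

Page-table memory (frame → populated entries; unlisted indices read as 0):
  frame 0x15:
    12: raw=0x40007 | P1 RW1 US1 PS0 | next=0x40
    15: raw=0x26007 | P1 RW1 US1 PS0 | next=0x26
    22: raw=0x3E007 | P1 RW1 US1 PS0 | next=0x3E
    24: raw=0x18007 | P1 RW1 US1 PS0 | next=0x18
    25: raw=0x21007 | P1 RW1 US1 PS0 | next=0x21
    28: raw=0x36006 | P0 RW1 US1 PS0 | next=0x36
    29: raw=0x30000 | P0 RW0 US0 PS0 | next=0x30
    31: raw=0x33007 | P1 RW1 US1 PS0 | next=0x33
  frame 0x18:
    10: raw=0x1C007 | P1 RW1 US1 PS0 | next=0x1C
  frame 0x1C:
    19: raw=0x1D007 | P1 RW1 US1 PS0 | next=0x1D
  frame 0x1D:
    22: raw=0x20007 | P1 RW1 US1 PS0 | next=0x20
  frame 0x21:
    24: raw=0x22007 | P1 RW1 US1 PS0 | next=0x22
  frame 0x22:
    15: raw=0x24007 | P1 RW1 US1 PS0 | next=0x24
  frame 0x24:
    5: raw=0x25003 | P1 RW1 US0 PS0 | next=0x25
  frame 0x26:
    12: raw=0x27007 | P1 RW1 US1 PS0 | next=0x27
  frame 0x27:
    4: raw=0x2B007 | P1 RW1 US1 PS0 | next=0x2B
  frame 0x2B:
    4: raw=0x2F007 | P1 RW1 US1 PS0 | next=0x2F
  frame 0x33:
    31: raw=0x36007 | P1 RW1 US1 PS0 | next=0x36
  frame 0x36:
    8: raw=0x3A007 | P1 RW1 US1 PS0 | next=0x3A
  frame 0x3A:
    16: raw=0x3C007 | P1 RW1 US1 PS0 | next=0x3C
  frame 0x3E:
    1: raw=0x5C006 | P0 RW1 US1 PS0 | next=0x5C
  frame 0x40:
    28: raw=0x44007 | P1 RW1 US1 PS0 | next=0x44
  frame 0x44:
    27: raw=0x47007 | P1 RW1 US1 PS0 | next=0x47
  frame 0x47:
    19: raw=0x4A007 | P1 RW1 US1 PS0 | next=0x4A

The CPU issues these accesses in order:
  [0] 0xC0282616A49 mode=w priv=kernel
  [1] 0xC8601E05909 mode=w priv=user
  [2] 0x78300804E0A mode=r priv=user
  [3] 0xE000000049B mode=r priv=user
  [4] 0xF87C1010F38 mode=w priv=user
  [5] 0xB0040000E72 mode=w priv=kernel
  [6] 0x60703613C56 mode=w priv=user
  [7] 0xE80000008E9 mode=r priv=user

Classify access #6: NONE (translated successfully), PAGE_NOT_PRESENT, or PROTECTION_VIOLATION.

Walk each access:
#0 VA=0xC0282616A49 (w,kernel):
  lvl0: tbl 0x15, slot 24 ⇒ 0x18007 (P1/RW1/US1/PS0)
  lvl1: tbl 0x18, slot 10 ⇒ 0x1C007 (P1/RW1/US1/PS0)
  lvl2: tbl 0x1C, slot 19 ⇒ 0x1D007 (P1/RW1/US1/PS0)
  lvl3: tbl 0x1D, slot 22 ⇒ 0x20007 (P1/RW1/US1/PS0)
  ⇒ phys 0x20A49  [4 reads]
#1 VA=0xC8601E05909 (w,user):
  lvl0: tbl 0x15, slot 25 ⇒ 0x21007 (P1/RW1/US1/PS0)
  lvl1: tbl 0x21, slot 24 ⇒ 0x22007 (P1/RW1/US1/PS0)
  lvl2: tbl 0x22, slot 15 ⇒ 0x24007 (P1/RW1/US1/PS0)
  lvl3: tbl 0x24, slot 5 ⇒ 0x25003 (P1/RW1/US0/PS0)
  → PROTECTION_VIOLATION  (4 entries read)
#2 VA=0x78300804E0A (r,user):
  lvl0: tbl 0x15, slot 15 ⇒ 0x26007 (P1/RW1/US1/PS0)
  lvl1: tbl 0x26, slot 12 ⇒ 0x27007 (P1/RW1/US1/PS0)
  lvl2: tbl 0x27, slot 4 ⇒ 0x2B007 (P1/RW1/US1/PS0)
  lvl3: tbl 0x2B, slot 4 ⇒ 0x2F007 (P1/RW1/US1/PS0)
  ⇒ phys 0x2FE0A  [4 reads]
#3 VA=0xE000000049B (r,user):
  lvl0: tbl 0x15, slot 28 ⇒ 0x36006 (P0/RW1/US1/PS0)
  → PAGE_NOT_PRESENT  (1 entries read)
#4 VA=0xF87C1010F38 (w,user):
  lvl0: tbl 0x15, slot 31 ⇒ 0x33007 (P1/RW1/US1/PS0)
  lvl1: tbl 0x33, slot 31 ⇒ 0x36007 (P1/RW1/US1/PS0)
  lvl2: tbl 0x36, slot 8 ⇒ 0x3A007 (P1/RW1/US1/PS0)
  lvl3: tbl 0x3A, slot 16 ⇒ 0x3C007 (P1/RW1/US1/PS0)
  ⇒ phys 0x3CF38  [4 reads]
#5 VA=0xB0040000E72 (w,kernel):
  lvl0: tbl 0x15, slot 22 ⇒ 0x3E007 (P1/RW1/US1/PS0)
  lvl1: tbl 0x3E, slot 1 ⇒ 0x5C006 (P0/RW1/US1/PS0)
  → PAGE_NOT_PRESENT  (2 entries read)
#6 VA=0x60703613C56 (w,user):
  lvl0: tbl 0x15, slot 12 ⇒ 0x40007 (P1/RW1/US1/PS0)
  lvl1: tbl 0x40, slot 28 ⇒ 0x44007 (P1/RW1/US1/PS0)
  lvl2: tbl 0x44, slot 27 ⇒ 0x47007 (P1/RW1/US1/PS0)
  lvl3: tbl 0x47, slot 19 ⇒ 0x4A007 (P1/RW1/US1/PS0)
  ⇒ phys 0x4AC56  [4 reads]
#7 VA=0xE80000008E9 (r,user):
  lvl0: tbl 0x15, slot 29 ⇒ 0x30000 (P0/RW0/US0/PS0)
  → PAGE_NOT_PRESENT  (1 entries read)

Access #6 fault: NONE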